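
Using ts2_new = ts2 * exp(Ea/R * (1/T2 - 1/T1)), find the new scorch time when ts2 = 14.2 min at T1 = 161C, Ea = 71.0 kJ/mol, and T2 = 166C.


Convert temperatures: T1 = 161 + 273.15 = 434.15 K, T2 = 166 + 273.15 = 439.15 K
ts2_new = 14.2 * exp(71000 / 8.314 * (1/439.15 - 1/434.15))
1/T2 - 1/T1 = -2.6225e-05
ts2_new = 11.35 min

11.35 min


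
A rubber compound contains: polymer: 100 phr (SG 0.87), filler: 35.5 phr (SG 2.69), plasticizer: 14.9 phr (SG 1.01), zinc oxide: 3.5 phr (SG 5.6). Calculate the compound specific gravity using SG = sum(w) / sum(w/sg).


Sum of weights = 153.9
Volume contributions:
  polymer: 100/0.87 = 114.9425
  filler: 35.5/2.69 = 13.1970
  plasticizer: 14.9/1.01 = 14.7525
  zinc oxide: 3.5/5.6 = 0.6250
Sum of volumes = 143.5170
SG = 153.9 / 143.5170 = 1.072

SG = 1.072


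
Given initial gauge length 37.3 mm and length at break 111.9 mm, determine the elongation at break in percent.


Elongation = (Lf - L0) / L0 * 100
= (111.9 - 37.3) / 37.3 * 100
= 74.6 / 37.3 * 100
= 200.0%

200.0%


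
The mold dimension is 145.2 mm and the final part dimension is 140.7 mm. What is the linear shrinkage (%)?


Shrinkage = (mold - part) / mold * 100
= (145.2 - 140.7) / 145.2 * 100
= 4.5 / 145.2 * 100
= 3.1%

3.1%


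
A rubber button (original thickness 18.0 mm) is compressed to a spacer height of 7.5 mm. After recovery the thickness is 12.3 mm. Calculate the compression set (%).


CS = (t0 - recovered) / (t0 - ts) * 100
= (18.0 - 12.3) / (18.0 - 7.5) * 100
= 5.7 / 10.5 * 100
= 54.3%

54.3%


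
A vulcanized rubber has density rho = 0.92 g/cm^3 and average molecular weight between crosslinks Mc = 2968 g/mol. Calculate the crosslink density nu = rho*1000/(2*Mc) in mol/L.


nu = rho * 1000 / (2 * Mc)
nu = 0.92 * 1000 / (2 * 2968)
nu = 920.0 / 5936
nu = 0.1550 mol/L

0.1550 mol/L


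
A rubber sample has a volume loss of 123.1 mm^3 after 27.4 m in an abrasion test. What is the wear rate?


Rate = volume_loss / distance
= 123.1 / 27.4
= 4.493 mm^3/m

4.493 mm^3/m


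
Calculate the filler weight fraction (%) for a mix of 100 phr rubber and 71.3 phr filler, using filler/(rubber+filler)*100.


Filler % = filler / (rubber + filler) * 100
= 71.3 / (100 + 71.3) * 100
= 71.3 / 171.3 * 100
= 41.62%

41.62%


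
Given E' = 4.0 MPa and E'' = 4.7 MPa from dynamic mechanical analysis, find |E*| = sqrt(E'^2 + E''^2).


|E*| = sqrt(E'^2 + E''^2)
= sqrt(4.0^2 + 4.7^2)
= sqrt(16.0000 + 22.0900)
= 6.172 MPa

6.172 MPa


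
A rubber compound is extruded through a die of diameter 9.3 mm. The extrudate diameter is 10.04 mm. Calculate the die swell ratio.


Die swell ratio = D_extrudate / D_die
= 10.04 / 9.3
= 1.08

Die swell = 1.08


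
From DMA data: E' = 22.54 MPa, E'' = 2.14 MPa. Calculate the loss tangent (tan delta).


tan delta = E'' / E'
= 2.14 / 22.54
= 0.0949

tan delta = 0.0949


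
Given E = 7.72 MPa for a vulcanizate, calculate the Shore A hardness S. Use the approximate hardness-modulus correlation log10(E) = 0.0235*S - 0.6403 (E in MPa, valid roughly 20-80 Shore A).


log10(E) = 0.0235*S - 0.6403  =>  S = (log10(E) + 0.6403) / 0.0235
log10(7.72) = 0.887617
S = (0.887617 + 0.6403) / 0.0235 = 1.527917 / 0.0235
S = 65.0

Shore A = 65.0


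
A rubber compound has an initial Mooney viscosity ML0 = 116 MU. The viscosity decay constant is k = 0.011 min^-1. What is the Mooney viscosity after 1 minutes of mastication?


ML = ML0 * exp(-k * t)
ML = 116 * exp(-0.011 * 1)
ML = 116 * 0.9891
ML = 114.73 MU

114.73 MU


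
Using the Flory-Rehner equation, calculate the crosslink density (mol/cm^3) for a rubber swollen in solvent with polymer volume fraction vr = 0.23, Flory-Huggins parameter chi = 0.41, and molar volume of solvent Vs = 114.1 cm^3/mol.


ln(1 - vr) = ln(1 - 0.23) = -0.2614
Numerator = -((-0.2614) + 0.23 + 0.41 * 0.23^2) = 0.0097
Denominator = 114.1 * (0.23^(1/3) - 0.23/2) = 56.7867
nu = 0.0097 / 56.7867 = 1.7039e-04 mol/cm^3

1.7039e-04 mol/cm^3


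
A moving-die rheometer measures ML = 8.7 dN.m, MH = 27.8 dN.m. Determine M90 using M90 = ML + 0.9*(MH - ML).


M90 = ML + 0.9 * (MH - ML)
M90 = 8.7 + 0.9 * (27.8 - 8.7)
M90 = 8.7 + 0.9 * 19.1
M90 = 25.89 dN.m

25.89 dN.m


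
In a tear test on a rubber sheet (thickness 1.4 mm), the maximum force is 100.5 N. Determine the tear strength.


Tear strength = force / thickness
= 100.5 / 1.4
= 71.79 N/mm

71.79 N/mm


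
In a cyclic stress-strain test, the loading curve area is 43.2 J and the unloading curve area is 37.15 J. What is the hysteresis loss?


Hysteresis loss = loading - unloading
= 43.2 - 37.15
= 6.05 J

6.05 J


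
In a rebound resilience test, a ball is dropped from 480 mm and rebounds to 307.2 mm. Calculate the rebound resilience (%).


Resilience = h_rebound / h_drop * 100
= 307.2 / 480 * 100
= 64.0%

64.0%


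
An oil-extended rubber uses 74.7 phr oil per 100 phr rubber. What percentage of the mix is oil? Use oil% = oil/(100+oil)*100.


Oil % = oil / (100 + oil) * 100
= 74.7 / (100 + 74.7) * 100
= 74.7 / 174.7 * 100
= 42.76%

42.76%


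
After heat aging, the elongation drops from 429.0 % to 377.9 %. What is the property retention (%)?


Retention = aged / original * 100
= 377.9 / 429.0 * 100
= 88.1%

88.1%


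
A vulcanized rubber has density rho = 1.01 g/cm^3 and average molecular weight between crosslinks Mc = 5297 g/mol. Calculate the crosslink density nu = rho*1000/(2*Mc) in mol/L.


nu = rho * 1000 / (2 * Mc)
nu = 1.01 * 1000 / (2 * 5297)
nu = 1010.0 / 10594
nu = 0.0953 mol/L

0.0953 mol/L


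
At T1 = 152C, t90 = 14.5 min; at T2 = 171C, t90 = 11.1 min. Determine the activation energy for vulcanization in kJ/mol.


T1 = 425.15 K, T2 = 444.15 K
1/T1 - 1/T2 = 1.0062e-04
ln(t1/t2) = ln(14.5/11.1) = 0.2672
Ea = 8.314 * 0.2672 / 1.0062e-04 = 22078.5465 J/mol
Ea = 22.08 kJ/mol

22.08 kJ/mol


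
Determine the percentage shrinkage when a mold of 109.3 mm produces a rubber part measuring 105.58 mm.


Shrinkage = (mold - part) / mold * 100
= (109.3 - 105.58) / 109.3 * 100
= 3.72 / 109.3 * 100
= 3.4%

3.4%


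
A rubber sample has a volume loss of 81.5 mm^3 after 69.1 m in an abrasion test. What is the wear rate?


Rate = volume_loss / distance
= 81.5 / 69.1
= 1.179 mm^3/m

1.179 mm^3/m


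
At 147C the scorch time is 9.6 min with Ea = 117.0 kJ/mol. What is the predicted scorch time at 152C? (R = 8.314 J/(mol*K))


Convert temperatures: T1 = 147 + 273.15 = 420.15 K, T2 = 152 + 273.15 = 425.15 K
ts2_new = 9.6 * exp(117000 / 8.314 * (1/425.15 - 1/420.15))
1/T2 - 1/T1 = -2.7991e-05
ts2_new = 6.47 min

6.47 min


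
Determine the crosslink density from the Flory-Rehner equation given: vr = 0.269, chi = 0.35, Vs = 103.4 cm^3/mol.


ln(1 - vr) = ln(1 - 0.269) = -0.3133
Numerator = -((-0.3133) + 0.269 + 0.35 * 0.269^2) = 0.0190
Denominator = 103.4 * (0.269^(1/3) - 0.269/2) = 52.8407
nu = 0.0190 / 52.8407 = 3.5986e-04 mol/cm^3

3.5986e-04 mol/cm^3


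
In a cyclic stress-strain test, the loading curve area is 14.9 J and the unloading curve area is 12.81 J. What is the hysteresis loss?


Hysteresis loss = loading - unloading
= 14.9 - 12.81
= 2.09 J

2.09 J


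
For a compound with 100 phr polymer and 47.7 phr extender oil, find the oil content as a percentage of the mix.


Oil % = oil / (100 + oil) * 100
= 47.7 / (100 + 47.7) * 100
= 47.7 / 147.7 * 100
= 32.3%

32.3%


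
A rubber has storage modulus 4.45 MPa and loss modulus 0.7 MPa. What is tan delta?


tan delta = E'' / E'
= 0.7 / 4.45
= 0.1573

tan delta = 0.1573


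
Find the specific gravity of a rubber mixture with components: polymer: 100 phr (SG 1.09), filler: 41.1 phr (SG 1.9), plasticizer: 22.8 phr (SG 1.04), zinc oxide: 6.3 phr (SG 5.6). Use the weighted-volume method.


Sum of weights = 170.2
Volume contributions:
  polymer: 100/1.09 = 91.7431
  filler: 41.1/1.9 = 21.6316
  plasticizer: 22.8/1.04 = 21.9231
  zinc oxide: 6.3/5.6 = 1.1250
Sum of volumes = 136.4228
SG = 170.2 / 136.4228 = 1.248

SG = 1.248


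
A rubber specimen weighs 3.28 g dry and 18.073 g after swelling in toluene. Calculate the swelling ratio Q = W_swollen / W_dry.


Q = W_swollen / W_dry
Q = 18.073 / 3.28
Q = 5.51

Q = 5.51


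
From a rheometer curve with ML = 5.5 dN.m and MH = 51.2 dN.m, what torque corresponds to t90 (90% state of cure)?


M90 = ML + 0.9 * (MH - ML)
M90 = 5.5 + 0.9 * (51.2 - 5.5)
M90 = 5.5 + 0.9 * 45.7
M90 = 46.63 dN.m

46.63 dN.m


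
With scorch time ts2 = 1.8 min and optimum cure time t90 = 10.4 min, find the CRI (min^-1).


CRI = 100 / (t90 - ts2)
= 100 / (10.4 - 1.8)
= 100 / 8.6
= 11.63 min^-1

11.63 min^-1


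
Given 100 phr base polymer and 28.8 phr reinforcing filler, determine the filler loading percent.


Filler % = filler / (rubber + filler) * 100
= 28.8 / (100 + 28.8) * 100
= 28.8 / 128.8 * 100
= 22.36%

22.36%


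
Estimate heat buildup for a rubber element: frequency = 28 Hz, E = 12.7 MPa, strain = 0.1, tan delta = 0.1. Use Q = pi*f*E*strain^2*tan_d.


Q = pi * f * E * strain^2 * tan_d
= pi * 28 * 12.7 * 0.1^2 * 0.1
= pi * 28 * 12.7 * 0.0100 * 0.1
= 1.1172

Q = 1.1172


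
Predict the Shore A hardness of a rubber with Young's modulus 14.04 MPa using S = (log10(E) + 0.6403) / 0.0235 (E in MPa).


log10(E) = 0.0235*S - 0.6403  =>  S = (log10(E) + 0.6403) / 0.0235
log10(14.04) = 1.147367
S = (1.147367 + 0.6403) / 0.0235 = 1.787667 / 0.0235
S = 76.1

Shore A = 76.1


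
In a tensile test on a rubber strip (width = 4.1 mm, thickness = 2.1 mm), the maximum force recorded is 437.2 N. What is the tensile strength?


Area = width * thickness = 4.1 * 2.1 = 8.61 mm^2
TS = force / area = 437.2 / 8.61 = 50.78 MPa

50.78 MPa


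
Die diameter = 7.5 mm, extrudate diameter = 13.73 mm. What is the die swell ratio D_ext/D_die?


Die swell ratio = D_extrudate / D_die
= 13.73 / 7.5
= 1.831

Die swell = 1.831


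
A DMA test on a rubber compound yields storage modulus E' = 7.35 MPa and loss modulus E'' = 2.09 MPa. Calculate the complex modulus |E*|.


|E*| = sqrt(E'^2 + E''^2)
= sqrt(7.35^2 + 2.09^2)
= sqrt(54.0225 + 4.3681)
= 7.641 MPa

7.641 MPa


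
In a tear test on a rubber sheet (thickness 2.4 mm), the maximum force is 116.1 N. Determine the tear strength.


Tear strength = force / thickness
= 116.1 / 2.4
= 48.38 N/mm

48.38 N/mm


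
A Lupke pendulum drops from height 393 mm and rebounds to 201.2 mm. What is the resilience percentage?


Resilience = h_rebound / h_drop * 100
= 201.2 / 393 * 100
= 51.2%

51.2%


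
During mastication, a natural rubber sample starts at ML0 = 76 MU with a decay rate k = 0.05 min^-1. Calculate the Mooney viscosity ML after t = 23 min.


ML = ML0 * exp(-k * t)
ML = 76 * exp(-0.05 * 23)
ML = 76 * 0.3166
ML = 24.06 MU

24.06 MU


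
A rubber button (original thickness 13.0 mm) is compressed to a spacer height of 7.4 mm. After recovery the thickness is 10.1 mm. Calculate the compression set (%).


CS = (t0 - recovered) / (t0 - ts) * 100
= (13.0 - 10.1) / (13.0 - 7.4) * 100
= 2.9 / 5.6 * 100
= 51.8%

51.8%


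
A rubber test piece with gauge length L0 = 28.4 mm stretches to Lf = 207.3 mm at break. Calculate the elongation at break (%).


Elongation = (Lf - L0) / L0 * 100
= (207.3 - 28.4) / 28.4 * 100
= 178.9 / 28.4 * 100
= 629.9%

629.9%


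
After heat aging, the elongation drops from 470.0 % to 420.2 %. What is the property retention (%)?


Retention = aged / original * 100
= 420.2 / 470.0 * 100
= 89.4%

89.4%


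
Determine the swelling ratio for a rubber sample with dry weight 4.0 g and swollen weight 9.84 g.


Q = W_swollen / W_dry
Q = 9.84 / 4.0
Q = 2.46

Q = 2.46


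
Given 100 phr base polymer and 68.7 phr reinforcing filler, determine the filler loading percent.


Filler % = filler / (rubber + filler) * 100
= 68.7 / (100 + 68.7) * 100
= 68.7 / 168.7 * 100
= 40.72%

40.72%


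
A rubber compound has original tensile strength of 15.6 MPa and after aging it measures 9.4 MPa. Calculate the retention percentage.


Retention = aged / original * 100
= 9.4 / 15.6 * 100
= 60.3%

60.3%


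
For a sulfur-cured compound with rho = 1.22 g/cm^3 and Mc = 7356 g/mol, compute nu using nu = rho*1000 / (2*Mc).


nu = rho * 1000 / (2 * Mc)
nu = 1.22 * 1000 / (2 * 7356)
nu = 1220.0 / 14712
nu = 0.0829 mol/L

0.0829 mol/L


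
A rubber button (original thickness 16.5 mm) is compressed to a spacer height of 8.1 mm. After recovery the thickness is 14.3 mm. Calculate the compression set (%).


CS = (t0 - recovered) / (t0 - ts) * 100
= (16.5 - 14.3) / (16.5 - 8.1) * 100
= 2.2 / 8.4 * 100
= 26.2%

26.2%


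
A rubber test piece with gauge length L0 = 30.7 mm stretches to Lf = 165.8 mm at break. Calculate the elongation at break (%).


Elongation = (Lf - L0) / L0 * 100
= (165.8 - 30.7) / 30.7 * 100
= 135.1 / 30.7 * 100
= 440.1%

440.1%


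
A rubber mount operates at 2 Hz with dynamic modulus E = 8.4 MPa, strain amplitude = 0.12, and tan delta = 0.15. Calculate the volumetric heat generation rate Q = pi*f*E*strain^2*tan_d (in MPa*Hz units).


Q = pi * f * E * strain^2 * tan_d
= pi * 2 * 8.4 * 0.12^2 * 0.15
= pi * 2 * 8.4 * 0.0144 * 0.15
= 0.1140

Q = 0.1140


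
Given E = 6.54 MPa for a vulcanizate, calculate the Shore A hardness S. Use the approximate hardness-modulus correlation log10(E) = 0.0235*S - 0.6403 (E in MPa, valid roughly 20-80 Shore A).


log10(E) = 0.0235*S - 0.6403  =>  S = (log10(E) + 0.6403) / 0.0235
log10(6.54) = 0.815578
S = (0.815578 + 0.6403) / 0.0235 = 1.455878 / 0.0235
S = 62.0

Shore A = 62.0


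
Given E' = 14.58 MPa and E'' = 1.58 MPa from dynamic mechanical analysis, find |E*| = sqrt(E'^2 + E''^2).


|E*| = sqrt(E'^2 + E''^2)
= sqrt(14.58^2 + 1.58^2)
= sqrt(212.5764 + 2.4964)
= 14.665 MPa

14.665 MPa


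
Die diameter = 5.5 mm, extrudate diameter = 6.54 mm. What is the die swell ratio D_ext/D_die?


Die swell ratio = D_extrudate / D_die
= 6.54 / 5.5
= 1.189

Die swell = 1.189


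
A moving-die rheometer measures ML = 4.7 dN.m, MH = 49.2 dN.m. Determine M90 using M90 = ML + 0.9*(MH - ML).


M90 = ML + 0.9 * (MH - ML)
M90 = 4.7 + 0.9 * (49.2 - 4.7)
M90 = 4.7 + 0.9 * 44.5
M90 = 44.75 dN.m

44.75 dN.m


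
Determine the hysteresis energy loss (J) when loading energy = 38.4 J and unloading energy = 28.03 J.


Hysteresis loss = loading - unloading
= 38.4 - 28.03
= 10.37 J

10.37 J


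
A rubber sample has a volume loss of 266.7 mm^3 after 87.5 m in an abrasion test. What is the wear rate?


Rate = volume_loss / distance
= 266.7 / 87.5
= 3.048 mm^3/m

3.048 mm^3/m


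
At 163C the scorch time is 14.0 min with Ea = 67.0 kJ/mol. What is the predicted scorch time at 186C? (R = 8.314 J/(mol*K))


Convert temperatures: T1 = 163 + 273.15 = 436.15 K, T2 = 186 + 273.15 = 459.15 K
ts2_new = 14.0 * exp(67000 / 8.314 * (1/459.15 - 1/436.15))
1/T2 - 1/T1 = -1.1485e-04
ts2_new = 5.55 min

5.55 min


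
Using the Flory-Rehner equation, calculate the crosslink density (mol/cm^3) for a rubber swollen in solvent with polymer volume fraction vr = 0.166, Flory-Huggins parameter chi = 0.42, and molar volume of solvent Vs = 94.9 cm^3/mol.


ln(1 - vr) = ln(1 - 0.166) = -0.1815
Numerator = -((-0.1815) + 0.166 + 0.42 * 0.166^2) = 0.0039
Denominator = 94.9 * (0.166^(1/3) - 0.166/2) = 44.2791
nu = 0.0039 / 44.2791 = 8.9170e-05 mol/cm^3

8.9170e-05 mol/cm^3


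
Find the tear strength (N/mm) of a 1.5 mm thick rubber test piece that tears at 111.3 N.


Tear strength = force / thickness
= 111.3 / 1.5
= 74.2 N/mm

74.2 N/mm


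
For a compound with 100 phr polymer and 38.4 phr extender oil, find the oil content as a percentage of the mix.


Oil % = oil / (100 + oil) * 100
= 38.4 / (100 + 38.4) * 100
= 38.4 / 138.4 * 100
= 27.75%

27.75%


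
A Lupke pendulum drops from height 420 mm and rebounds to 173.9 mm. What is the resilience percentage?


Resilience = h_rebound / h_drop * 100
= 173.9 / 420 * 100
= 41.4%

41.4%


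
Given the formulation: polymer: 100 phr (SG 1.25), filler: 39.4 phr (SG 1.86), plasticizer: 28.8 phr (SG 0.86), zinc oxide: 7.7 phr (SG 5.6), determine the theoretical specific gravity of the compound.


Sum of weights = 175.9
Volume contributions:
  polymer: 100/1.25 = 80.0000
  filler: 39.4/1.86 = 21.1828
  plasticizer: 28.8/0.86 = 33.4884
  zinc oxide: 7.7/5.6 = 1.3750
Sum of volumes = 136.0462
SG = 175.9 / 136.0462 = 1.293

SG = 1.293


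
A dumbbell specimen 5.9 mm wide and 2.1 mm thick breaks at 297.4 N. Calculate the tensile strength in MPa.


Area = width * thickness = 5.9 * 2.1 = 12.39 mm^2
TS = force / area = 297.4 / 12.39 = 24.0 MPa

24.0 MPa


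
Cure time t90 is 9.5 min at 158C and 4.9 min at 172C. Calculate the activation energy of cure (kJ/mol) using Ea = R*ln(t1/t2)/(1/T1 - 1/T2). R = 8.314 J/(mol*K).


T1 = 431.15 K, T2 = 445.15 K
1/T1 - 1/T2 = 7.2945e-05
ln(t1/t2) = ln(9.5/4.9) = 0.6621
Ea = 8.314 * 0.6621 / 7.2945e-05 = 75459.1429 J/mol
Ea = 75.46 kJ/mol

75.46 kJ/mol


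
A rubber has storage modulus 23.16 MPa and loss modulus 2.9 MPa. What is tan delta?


tan delta = E'' / E'
= 2.9 / 23.16
= 0.1252

tan delta = 0.1252


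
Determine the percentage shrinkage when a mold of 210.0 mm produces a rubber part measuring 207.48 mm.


Shrinkage = (mold - part) / mold * 100
= (210.0 - 207.48) / 210.0 * 100
= 2.52 / 210.0 * 100
= 1.2%

1.2%


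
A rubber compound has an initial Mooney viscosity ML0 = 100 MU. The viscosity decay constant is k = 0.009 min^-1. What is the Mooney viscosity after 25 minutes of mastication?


ML = ML0 * exp(-k * t)
ML = 100 * exp(-0.009 * 25)
ML = 100 * 0.7985
ML = 79.85 MU

79.85 MU


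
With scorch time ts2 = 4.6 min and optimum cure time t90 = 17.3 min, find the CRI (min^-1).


CRI = 100 / (t90 - ts2)
= 100 / (17.3 - 4.6)
= 100 / 12.7
= 7.87 min^-1

7.87 min^-1


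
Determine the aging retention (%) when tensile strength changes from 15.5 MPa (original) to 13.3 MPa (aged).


Retention = aged / original * 100
= 13.3 / 15.5 * 100
= 85.8%

85.8%


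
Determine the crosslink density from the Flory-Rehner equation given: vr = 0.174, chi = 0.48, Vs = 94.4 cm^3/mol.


ln(1 - vr) = ln(1 - 0.174) = -0.1912
Numerator = -((-0.1912) + 0.174 + 0.48 * 0.174^2) = 0.0026
Denominator = 94.4 * (0.174^(1/3) - 0.174/2) = 44.4886
nu = 0.0026 / 44.4886 = 5.9072e-05 mol/cm^3

5.9072e-05 mol/cm^3


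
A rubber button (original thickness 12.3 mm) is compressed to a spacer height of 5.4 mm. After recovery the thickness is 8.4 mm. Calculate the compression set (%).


CS = (t0 - recovered) / (t0 - ts) * 100
= (12.3 - 8.4) / (12.3 - 5.4) * 100
= 3.9 / 6.9 * 100
= 56.5%

56.5%


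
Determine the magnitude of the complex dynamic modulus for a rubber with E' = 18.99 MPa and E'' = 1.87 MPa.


|E*| = sqrt(E'^2 + E''^2)
= sqrt(18.99^2 + 1.87^2)
= sqrt(360.6201 + 3.4969)
= 19.082 MPa

19.082 MPa


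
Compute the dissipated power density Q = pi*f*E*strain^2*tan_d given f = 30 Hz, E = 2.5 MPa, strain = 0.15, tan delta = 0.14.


Q = pi * f * E * strain^2 * tan_d
= pi * 30 * 2.5 * 0.15^2 * 0.14
= pi * 30 * 2.5 * 0.0225 * 0.14
= 0.7422

Q = 0.7422


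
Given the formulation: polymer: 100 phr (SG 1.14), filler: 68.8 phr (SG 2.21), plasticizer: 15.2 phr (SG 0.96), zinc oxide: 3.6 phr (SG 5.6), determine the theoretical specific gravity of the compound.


Sum of weights = 187.6
Volume contributions:
  polymer: 100/1.14 = 87.7193
  filler: 68.8/2.21 = 31.1312
  plasticizer: 15.2/0.96 = 15.8333
  zinc oxide: 3.6/5.6 = 0.6429
Sum of volumes = 135.3267
SG = 187.6 / 135.3267 = 1.386

SG = 1.386


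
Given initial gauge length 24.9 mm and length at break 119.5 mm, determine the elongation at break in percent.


Elongation = (Lf - L0) / L0 * 100
= (119.5 - 24.9) / 24.9 * 100
= 94.6 / 24.9 * 100
= 379.9%

379.9%


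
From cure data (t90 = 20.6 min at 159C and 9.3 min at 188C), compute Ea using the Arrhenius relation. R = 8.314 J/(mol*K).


T1 = 432.15 K, T2 = 461.15 K
1/T1 - 1/T2 = 1.4552e-04
ln(t1/t2) = ln(20.6/9.3) = 0.7953
Ea = 8.314 * 0.7953 / 1.4552e-04 = 45436.7226 J/mol
Ea = 45.44 kJ/mol

45.44 kJ/mol


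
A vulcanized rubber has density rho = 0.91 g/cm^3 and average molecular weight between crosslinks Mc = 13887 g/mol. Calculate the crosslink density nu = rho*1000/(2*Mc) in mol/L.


nu = rho * 1000 / (2 * Mc)
nu = 0.91 * 1000 / (2 * 13887)
nu = 910.0 / 27774
nu = 0.0328 mol/L

0.0328 mol/L


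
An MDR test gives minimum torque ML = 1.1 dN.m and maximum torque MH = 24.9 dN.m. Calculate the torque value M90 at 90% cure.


M90 = ML + 0.9 * (MH - ML)
M90 = 1.1 + 0.9 * (24.9 - 1.1)
M90 = 1.1 + 0.9 * 23.8
M90 = 22.52 dN.m

22.52 dN.m


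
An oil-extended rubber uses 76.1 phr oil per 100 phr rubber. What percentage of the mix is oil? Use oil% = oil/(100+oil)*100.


Oil % = oil / (100 + oil) * 100
= 76.1 / (100 + 76.1) * 100
= 76.1 / 176.1 * 100
= 43.21%

43.21%


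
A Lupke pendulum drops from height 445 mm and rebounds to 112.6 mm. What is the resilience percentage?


Resilience = h_rebound / h_drop * 100
= 112.6 / 445 * 100
= 25.3%

25.3%


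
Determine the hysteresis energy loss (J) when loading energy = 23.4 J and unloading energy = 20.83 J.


Hysteresis loss = loading - unloading
= 23.4 - 20.83
= 2.57 J

2.57 J


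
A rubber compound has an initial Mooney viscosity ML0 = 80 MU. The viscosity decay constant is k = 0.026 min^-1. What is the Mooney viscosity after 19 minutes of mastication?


ML = ML0 * exp(-k * t)
ML = 80 * exp(-0.026 * 19)
ML = 80 * 0.6102
ML = 48.81 MU

48.81 MU


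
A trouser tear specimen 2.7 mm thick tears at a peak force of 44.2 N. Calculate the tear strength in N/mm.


Tear strength = force / thickness
= 44.2 / 2.7
= 16.37 N/mm

16.37 N/mm


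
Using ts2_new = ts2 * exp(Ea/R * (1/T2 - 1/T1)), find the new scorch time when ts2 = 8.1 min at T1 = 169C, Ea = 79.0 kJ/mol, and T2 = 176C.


Convert temperatures: T1 = 169 + 273.15 = 442.15 K, T2 = 176 + 273.15 = 449.15 K
ts2_new = 8.1 * exp(79000 / 8.314 * (1/449.15 - 1/442.15))
1/T2 - 1/T1 = -3.5248e-05
ts2_new = 5.79 min

5.79 min


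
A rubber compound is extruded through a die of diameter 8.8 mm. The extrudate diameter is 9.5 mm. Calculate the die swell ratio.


Die swell ratio = D_extrudate / D_die
= 9.5 / 8.8
= 1.08

Die swell = 1.08


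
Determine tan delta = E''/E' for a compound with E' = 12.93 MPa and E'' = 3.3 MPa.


tan delta = E'' / E'
= 3.3 / 12.93
= 0.2552

tan delta = 0.2552


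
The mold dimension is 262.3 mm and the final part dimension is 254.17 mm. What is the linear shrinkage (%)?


Shrinkage = (mold - part) / mold * 100
= (262.3 - 254.17) / 262.3 * 100
= 8.13 / 262.3 * 100
= 3.1%

3.1%


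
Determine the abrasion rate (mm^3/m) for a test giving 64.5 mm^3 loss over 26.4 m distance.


Rate = volume_loss / distance
= 64.5 / 26.4
= 2.443 mm^3/m

2.443 mm^3/m


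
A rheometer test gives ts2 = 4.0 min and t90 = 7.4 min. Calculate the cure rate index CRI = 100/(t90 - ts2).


CRI = 100 / (t90 - ts2)
= 100 / (7.4 - 4.0)
= 100 / 3.4
= 29.41 min^-1

29.41 min^-1


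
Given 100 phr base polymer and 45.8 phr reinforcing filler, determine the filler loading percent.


Filler % = filler / (rubber + filler) * 100
= 45.8 / (100 + 45.8) * 100
= 45.8 / 145.8 * 100
= 31.41%

31.41%


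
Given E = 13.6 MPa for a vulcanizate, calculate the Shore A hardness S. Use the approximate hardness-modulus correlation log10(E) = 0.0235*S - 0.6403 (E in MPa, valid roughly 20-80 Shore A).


log10(E) = 0.0235*S - 0.6403  =>  S = (log10(E) + 0.6403) / 0.0235
log10(13.6) = 1.133539
S = (1.133539 + 0.6403) / 0.0235 = 1.773839 / 0.0235
S = 75.5

Shore A = 75.5


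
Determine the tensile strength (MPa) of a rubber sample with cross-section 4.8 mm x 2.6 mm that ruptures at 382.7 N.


Area = width * thickness = 4.8 * 2.6 = 12.48 mm^2
TS = force / area = 382.7 / 12.48 = 30.67 MPa

30.67 MPa


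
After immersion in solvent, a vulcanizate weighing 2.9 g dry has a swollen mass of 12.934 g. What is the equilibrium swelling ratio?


Q = W_swollen / W_dry
Q = 12.934 / 2.9
Q = 4.46

Q = 4.46


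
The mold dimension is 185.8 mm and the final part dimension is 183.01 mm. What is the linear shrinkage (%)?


Shrinkage = (mold - part) / mold * 100
= (185.8 - 183.01) / 185.8 * 100
= 2.79 / 185.8 * 100
= 1.5%

1.5%


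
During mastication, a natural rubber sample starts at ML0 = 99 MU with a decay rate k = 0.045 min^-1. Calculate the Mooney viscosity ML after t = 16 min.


ML = ML0 * exp(-k * t)
ML = 99 * exp(-0.045 * 16)
ML = 99 * 0.4868
ML = 48.19 MU

48.19 MU


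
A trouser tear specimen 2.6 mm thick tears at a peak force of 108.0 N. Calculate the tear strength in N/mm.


Tear strength = force / thickness
= 108.0 / 2.6
= 41.54 N/mm

41.54 N/mm


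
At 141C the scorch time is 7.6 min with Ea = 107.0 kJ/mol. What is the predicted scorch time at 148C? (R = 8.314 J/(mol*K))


Convert temperatures: T1 = 141 + 273.15 = 414.15 K, T2 = 148 + 273.15 = 421.15 K
ts2_new = 7.6 * exp(107000 / 8.314 * (1/421.15 - 1/414.15))
1/T2 - 1/T1 = -4.0133e-05
ts2_new = 4.53 min

4.53 min


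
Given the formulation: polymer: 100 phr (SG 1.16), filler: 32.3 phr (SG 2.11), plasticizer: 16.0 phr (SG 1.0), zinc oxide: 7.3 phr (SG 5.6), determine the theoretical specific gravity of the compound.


Sum of weights = 155.6
Volume contributions:
  polymer: 100/1.16 = 86.2069
  filler: 32.3/2.11 = 15.3081
  plasticizer: 16.0/1.0 = 16.0000
  zinc oxide: 7.3/5.6 = 1.3036
Sum of volumes = 118.8185
SG = 155.6 / 118.8185 = 1.31

SG = 1.31


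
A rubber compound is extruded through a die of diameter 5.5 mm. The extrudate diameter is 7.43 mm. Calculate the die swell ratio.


Die swell ratio = D_extrudate / D_die
= 7.43 / 5.5
= 1.351

Die swell = 1.351


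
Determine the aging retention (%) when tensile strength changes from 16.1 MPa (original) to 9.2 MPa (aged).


Retention = aged / original * 100
= 9.2 / 16.1 * 100
= 57.1%

57.1%


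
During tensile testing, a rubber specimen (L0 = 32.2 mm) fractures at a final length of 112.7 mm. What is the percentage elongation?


Elongation = (Lf - L0) / L0 * 100
= (112.7 - 32.2) / 32.2 * 100
= 80.5 / 32.2 * 100
= 250.0%

250.0%


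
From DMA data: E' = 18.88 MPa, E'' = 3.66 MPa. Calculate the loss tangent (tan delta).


tan delta = E'' / E'
= 3.66 / 18.88
= 0.1939

tan delta = 0.1939


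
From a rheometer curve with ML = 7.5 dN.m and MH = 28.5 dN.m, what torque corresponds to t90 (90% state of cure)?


M90 = ML + 0.9 * (MH - ML)
M90 = 7.5 + 0.9 * (28.5 - 7.5)
M90 = 7.5 + 0.9 * 21.0
M90 = 26.4 dN.m

26.4 dN.m


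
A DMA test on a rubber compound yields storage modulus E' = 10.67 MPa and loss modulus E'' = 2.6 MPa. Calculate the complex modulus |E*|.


|E*| = sqrt(E'^2 + E''^2)
= sqrt(10.67^2 + 2.6^2)
= sqrt(113.8489 + 6.7600)
= 10.982 MPa

10.982 MPa


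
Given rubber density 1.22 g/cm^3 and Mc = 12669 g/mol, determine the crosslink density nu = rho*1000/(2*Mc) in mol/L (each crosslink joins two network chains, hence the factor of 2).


nu = rho * 1000 / (2 * Mc)
nu = 1.22 * 1000 / (2 * 12669)
nu = 1220.0 / 25338
nu = 0.0481 mol/L

0.0481 mol/L


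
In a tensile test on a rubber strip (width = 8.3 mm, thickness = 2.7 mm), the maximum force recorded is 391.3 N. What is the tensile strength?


Area = width * thickness = 8.3 * 2.7 = 22.41 mm^2
TS = force / area = 391.3 / 22.41 = 17.46 MPa

17.46 MPa


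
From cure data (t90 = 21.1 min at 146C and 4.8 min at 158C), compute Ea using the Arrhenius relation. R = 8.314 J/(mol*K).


T1 = 419.15 K, T2 = 431.15 K
1/T1 - 1/T2 = 6.6402e-05
ln(t1/t2) = ln(21.1/4.8) = 1.4807
Ea = 8.314 * 1.4807 / 6.6402e-05 = 185387.7934 J/mol
Ea = 185.39 kJ/mol

185.39 kJ/mol


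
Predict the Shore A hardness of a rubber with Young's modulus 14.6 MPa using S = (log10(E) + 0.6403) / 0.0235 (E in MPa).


log10(E) = 0.0235*S - 0.6403  =>  S = (log10(E) + 0.6403) / 0.0235
log10(14.6) = 1.164353
S = (1.164353 + 0.6403) / 0.0235 = 1.804653 / 0.0235
S = 76.8

Shore A = 76.8


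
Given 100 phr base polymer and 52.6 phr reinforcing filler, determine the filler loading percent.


Filler % = filler / (rubber + filler) * 100
= 52.6 / (100 + 52.6) * 100
= 52.6 / 152.6 * 100
= 34.47%

34.47%


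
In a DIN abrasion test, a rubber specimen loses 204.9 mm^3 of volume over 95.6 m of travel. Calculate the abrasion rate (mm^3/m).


Rate = volume_loss / distance
= 204.9 / 95.6
= 2.143 mm^3/m

2.143 mm^3/m


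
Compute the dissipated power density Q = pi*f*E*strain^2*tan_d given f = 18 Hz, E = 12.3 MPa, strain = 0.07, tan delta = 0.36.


Q = pi * f * E * strain^2 * tan_d
= pi * 18 * 12.3 * 0.07^2 * 0.36
= pi * 18 * 12.3 * 0.0049 * 0.36
= 1.2269

Q = 1.2269


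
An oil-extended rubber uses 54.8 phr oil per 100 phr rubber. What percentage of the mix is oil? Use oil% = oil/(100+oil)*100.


Oil % = oil / (100 + oil) * 100
= 54.8 / (100 + 54.8) * 100
= 54.8 / 154.8 * 100
= 35.4%

35.4%


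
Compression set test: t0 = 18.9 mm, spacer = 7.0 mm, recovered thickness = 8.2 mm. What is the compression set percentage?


CS = (t0 - recovered) / (t0 - ts) * 100
= (18.9 - 8.2) / (18.9 - 7.0) * 100
= 10.7 / 11.9 * 100
= 89.9%

89.9%


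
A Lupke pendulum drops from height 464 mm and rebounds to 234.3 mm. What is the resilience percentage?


Resilience = h_rebound / h_drop * 100
= 234.3 / 464 * 100
= 50.5%

50.5%


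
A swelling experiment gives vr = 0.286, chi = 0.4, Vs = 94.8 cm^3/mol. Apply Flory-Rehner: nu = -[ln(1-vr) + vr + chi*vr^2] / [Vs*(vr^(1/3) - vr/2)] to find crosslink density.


ln(1 - vr) = ln(1 - 0.286) = -0.3369
Numerator = -((-0.3369) + 0.286 + 0.4 * 0.286^2) = 0.0182
Denominator = 94.8 * (0.286^(1/3) - 0.286/2) = 48.9029
nu = 0.0182 / 48.9029 = 3.7122e-04 mol/cm^3

3.7122e-04 mol/cm^3


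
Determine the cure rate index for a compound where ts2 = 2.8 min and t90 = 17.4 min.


CRI = 100 / (t90 - ts2)
= 100 / (17.4 - 2.8)
= 100 / 14.6
= 6.85 min^-1

6.85 min^-1


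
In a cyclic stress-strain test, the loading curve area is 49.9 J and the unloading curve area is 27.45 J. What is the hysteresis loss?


Hysteresis loss = loading - unloading
= 49.9 - 27.45
= 22.45 J

22.45 J


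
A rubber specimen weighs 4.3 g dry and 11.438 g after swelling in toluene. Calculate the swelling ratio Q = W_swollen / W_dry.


Q = W_swollen / W_dry
Q = 11.438 / 4.3
Q = 2.66

Q = 2.66


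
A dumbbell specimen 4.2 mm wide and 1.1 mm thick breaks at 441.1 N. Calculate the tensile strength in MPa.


Area = width * thickness = 4.2 * 1.1 = 4.62 mm^2
TS = force / area = 441.1 / 4.62 = 95.48 MPa

95.48 MPa


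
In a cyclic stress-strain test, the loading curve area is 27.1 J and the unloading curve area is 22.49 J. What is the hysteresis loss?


Hysteresis loss = loading - unloading
= 27.1 - 22.49
= 4.61 J

4.61 J


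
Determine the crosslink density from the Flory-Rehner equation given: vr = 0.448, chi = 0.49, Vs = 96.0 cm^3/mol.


ln(1 - vr) = ln(1 - 0.448) = -0.5942
Numerator = -((-0.5942) + 0.448 + 0.49 * 0.448^2) = 0.0479
Denominator = 96.0 * (0.448^(1/3) - 0.448/2) = 51.9526
nu = 0.0479 / 51.9526 = 9.2127e-04 mol/cm^3

9.2127e-04 mol/cm^3


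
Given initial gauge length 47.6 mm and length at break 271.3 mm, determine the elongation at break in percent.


Elongation = (Lf - L0) / L0 * 100
= (271.3 - 47.6) / 47.6 * 100
= 223.7 / 47.6 * 100
= 470.0%

470.0%


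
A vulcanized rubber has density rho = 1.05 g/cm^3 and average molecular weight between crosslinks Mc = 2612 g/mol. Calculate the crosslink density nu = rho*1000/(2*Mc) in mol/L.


nu = rho * 1000 / (2 * Mc)
nu = 1.05 * 1000 / (2 * 2612)
nu = 1050.0 / 5224
nu = 0.2010 mol/L

0.2010 mol/L


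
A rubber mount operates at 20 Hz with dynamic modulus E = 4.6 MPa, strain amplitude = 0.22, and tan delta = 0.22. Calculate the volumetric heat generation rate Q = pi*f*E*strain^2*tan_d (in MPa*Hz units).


Q = pi * f * E * strain^2 * tan_d
= pi * 20 * 4.6 * 0.22^2 * 0.22
= pi * 20 * 4.6 * 0.0484 * 0.22
= 3.0776

Q = 3.0776


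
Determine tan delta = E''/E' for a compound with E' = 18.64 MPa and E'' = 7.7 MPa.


tan delta = E'' / E'
= 7.7 / 18.64
= 0.4131

tan delta = 0.4131


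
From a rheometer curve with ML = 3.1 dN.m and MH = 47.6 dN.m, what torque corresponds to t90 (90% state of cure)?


M90 = ML + 0.9 * (MH - ML)
M90 = 3.1 + 0.9 * (47.6 - 3.1)
M90 = 3.1 + 0.9 * 44.5
M90 = 43.15 dN.m

43.15 dN.m


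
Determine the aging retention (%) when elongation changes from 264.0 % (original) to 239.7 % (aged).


Retention = aged / original * 100
= 239.7 / 264.0 * 100
= 90.8%

90.8%


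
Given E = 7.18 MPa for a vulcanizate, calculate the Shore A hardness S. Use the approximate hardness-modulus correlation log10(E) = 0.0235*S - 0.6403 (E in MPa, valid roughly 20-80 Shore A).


log10(E) = 0.0235*S - 0.6403  =>  S = (log10(E) + 0.6403) / 0.0235
log10(7.18) = 0.856124
S = (0.856124 + 0.6403) / 0.0235 = 1.496424 / 0.0235
S = 63.7

Shore A = 63.7


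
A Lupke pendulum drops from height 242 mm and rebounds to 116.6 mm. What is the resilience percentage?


Resilience = h_rebound / h_drop * 100
= 116.6 / 242 * 100
= 48.2%

48.2%


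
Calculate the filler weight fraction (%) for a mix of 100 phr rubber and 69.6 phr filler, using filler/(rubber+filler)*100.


Filler % = filler / (rubber + filler) * 100
= 69.6 / (100 + 69.6) * 100
= 69.6 / 169.6 * 100
= 41.04%

41.04%


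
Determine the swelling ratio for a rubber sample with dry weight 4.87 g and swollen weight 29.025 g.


Q = W_swollen / W_dry
Q = 29.025 / 4.87
Q = 5.96

Q = 5.96


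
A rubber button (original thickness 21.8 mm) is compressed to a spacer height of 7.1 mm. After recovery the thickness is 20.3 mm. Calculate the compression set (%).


CS = (t0 - recovered) / (t0 - ts) * 100
= (21.8 - 20.3) / (21.8 - 7.1) * 100
= 1.5 / 14.7 * 100
= 10.2%

10.2%


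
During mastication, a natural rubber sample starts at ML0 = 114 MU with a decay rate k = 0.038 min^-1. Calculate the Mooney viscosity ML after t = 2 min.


ML = ML0 * exp(-k * t)
ML = 114 * exp(-0.038 * 2)
ML = 114 * 0.9268
ML = 105.66 MU

105.66 MU


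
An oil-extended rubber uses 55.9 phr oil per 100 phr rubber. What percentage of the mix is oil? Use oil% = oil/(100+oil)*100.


Oil % = oil / (100 + oil) * 100
= 55.9 / (100 + 55.9) * 100
= 55.9 / 155.9 * 100
= 35.86%

35.86%


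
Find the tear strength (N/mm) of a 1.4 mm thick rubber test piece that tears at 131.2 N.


Tear strength = force / thickness
= 131.2 / 1.4
= 93.71 N/mm

93.71 N/mm


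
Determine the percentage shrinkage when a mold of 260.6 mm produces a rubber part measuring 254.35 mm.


Shrinkage = (mold - part) / mold * 100
= (260.6 - 254.35) / 260.6 * 100
= 6.25 / 260.6 * 100
= 2.4%

2.4%


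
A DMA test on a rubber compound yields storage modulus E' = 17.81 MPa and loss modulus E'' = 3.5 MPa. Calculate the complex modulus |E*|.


|E*| = sqrt(E'^2 + E''^2)
= sqrt(17.81^2 + 3.5^2)
= sqrt(317.1961 + 12.2500)
= 18.151 MPa

18.151 MPa


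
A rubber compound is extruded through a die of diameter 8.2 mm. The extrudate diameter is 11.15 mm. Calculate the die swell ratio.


Die swell ratio = D_extrudate / D_die
= 11.15 / 8.2
= 1.36

Die swell = 1.36


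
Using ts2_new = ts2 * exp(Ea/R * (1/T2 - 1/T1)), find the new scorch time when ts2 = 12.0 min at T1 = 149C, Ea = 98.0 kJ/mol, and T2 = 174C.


Convert temperatures: T1 = 149 + 273.15 = 422.15 K, T2 = 174 + 273.15 = 447.15 K
ts2_new = 12.0 * exp(98000 / 8.314 * (1/447.15 - 1/422.15))
1/T2 - 1/T1 = -1.3244e-04
ts2_new = 2.52 min

2.52 min


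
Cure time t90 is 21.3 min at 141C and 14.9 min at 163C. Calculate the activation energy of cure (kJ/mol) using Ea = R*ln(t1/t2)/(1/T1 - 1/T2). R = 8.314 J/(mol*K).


T1 = 414.15 K, T2 = 436.15 K
1/T1 - 1/T2 = 1.2179e-04
ln(t1/t2) = ln(21.3/14.9) = 0.3573
Ea = 8.314 * 0.3573 / 1.2179e-04 = 24393.2483 J/mol
Ea = 24.39 kJ/mol

24.39 kJ/mol


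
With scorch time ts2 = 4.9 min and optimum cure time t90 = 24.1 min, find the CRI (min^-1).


CRI = 100 / (t90 - ts2)
= 100 / (24.1 - 4.9)
= 100 / 19.2
= 5.21 min^-1

5.21 min^-1


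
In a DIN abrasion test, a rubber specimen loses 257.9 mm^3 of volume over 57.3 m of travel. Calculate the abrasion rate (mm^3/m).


Rate = volume_loss / distance
= 257.9 / 57.3
= 4.501 mm^3/m

4.501 mm^3/m


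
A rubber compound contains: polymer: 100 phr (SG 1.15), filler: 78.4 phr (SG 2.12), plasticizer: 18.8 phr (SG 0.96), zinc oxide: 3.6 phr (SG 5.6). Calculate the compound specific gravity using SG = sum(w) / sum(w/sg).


Sum of weights = 200.8
Volume contributions:
  polymer: 100/1.15 = 86.9565
  filler: 78.4/2.12 = 36.9811
  plasticizer: 18.8/0.96 = 19.5833
  zinc oxide: 3.6/5.6 = 0.6429
Sum of volumes = 144.1638
SG = 200.8 / 144.1638 = 1.393

SG = 1.393


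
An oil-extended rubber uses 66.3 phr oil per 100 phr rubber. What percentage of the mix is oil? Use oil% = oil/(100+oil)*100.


Oil % = oil / (100 + oil) * 100
= 66.3 / (100 + 66.3) * 100
= 66.3 / 166.3 * 100
= 39.87%

39.87%


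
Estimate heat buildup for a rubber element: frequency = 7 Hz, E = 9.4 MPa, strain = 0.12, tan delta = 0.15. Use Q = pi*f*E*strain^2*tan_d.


Q = pi * f * E * strain^2 * tan_d
= pi * 7 * 9.4 * 0.12^2 * 0.15
= pi * 7 * 9.4 * 0.0144 * 0.15
= 0.4465

Q = 0.4465


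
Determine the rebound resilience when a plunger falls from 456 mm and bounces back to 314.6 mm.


Resilience = h_rebound / h_drop * 100
= 314.6 / 456 * 100
= 69.0%

69.0%


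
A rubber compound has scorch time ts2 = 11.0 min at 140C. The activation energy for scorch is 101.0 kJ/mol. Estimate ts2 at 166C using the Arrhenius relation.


Convert temperatures: T1 = 140 + 273.15 = 413.15 K, T2 = 166 + 273.15 = 439.15 K
ts2_new = 11.0 * exp(101000 / 8.314 * (1/439.15 - 1/413.15))
1/T2 - 1/T1 = -1.4330e-04
ts2_new = 1.93 min

1.93 min


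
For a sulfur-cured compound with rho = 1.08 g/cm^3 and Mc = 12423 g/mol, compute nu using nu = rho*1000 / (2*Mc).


nu = rho * 1000 / (2 * Mc)
nu = 1.08 * 1000 / (2 * 12423)
nu = 1080.0 / 24846
nu = 0.0435 mol/L

0.0435 mol/L


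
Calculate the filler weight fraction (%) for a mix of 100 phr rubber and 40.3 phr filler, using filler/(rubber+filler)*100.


Filler % = filler / (rubber + filler) * 100
= 40.3 / (100 + 40.3) * 100
= 40.3 / 140.3 * 100
= 28.72%

28.72%


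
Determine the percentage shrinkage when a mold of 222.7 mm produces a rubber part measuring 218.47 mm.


Shrinkage = (mold - part) / mold * 100
= (222.7 - 218.47) / 222.7 * 100
= 4.23 / 222.7 * 100
= 1.9%

1.9%


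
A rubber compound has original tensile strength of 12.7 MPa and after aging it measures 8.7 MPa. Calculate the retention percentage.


Retention = aged / original * 100
= 8.7 / 12.7 * 100
= 68.5%

68.5%


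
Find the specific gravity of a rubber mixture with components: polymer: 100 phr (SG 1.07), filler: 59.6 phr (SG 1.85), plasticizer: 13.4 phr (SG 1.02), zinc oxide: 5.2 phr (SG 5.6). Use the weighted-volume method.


Sum of weights = 178.2
Volume contributions:
  polymer: 100/1.07 = 93.4579
  filler: 59.6/1.85 = 32.2162
  plasticizer: 13.4/1.02 = 13.1373
  zinc oxide: 5.2/5.6 = 0.9286
Sum of volumes = 139.7400
SG = 178.2 / 139.7400 = 1.275

SG = 1.275


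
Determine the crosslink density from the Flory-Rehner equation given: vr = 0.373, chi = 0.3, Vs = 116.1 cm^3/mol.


ln(1 - vr) = ln(1 - 0.373) = -0.4668
Numerator = -((-0.4668) + 0.373 + 0.3 * 0.373^2) = 0.0521
Denominator = 116.1 * (0.373^(1/3) - 0.373/2) = 61.9208
nu = 0.0521 / 61.9208 = 8.4091e-04 mol/cm^3

8.4091e-04 mol/cm^3


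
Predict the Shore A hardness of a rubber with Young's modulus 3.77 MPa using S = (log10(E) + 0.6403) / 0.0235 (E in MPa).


log10(E) = 0.0235*S - 0.6403  =>  S = (log10(E) + 0.6403) / 0.0235
log10(3.77) = 0.576341
S = (0.576341 + 0.6403) / 0.0235 = 1.216641 / 0.0235
S = 51.8

Shore A = 51.8
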